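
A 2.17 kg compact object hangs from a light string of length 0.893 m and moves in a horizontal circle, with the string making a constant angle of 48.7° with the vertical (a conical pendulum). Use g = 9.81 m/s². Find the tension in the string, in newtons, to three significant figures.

Vertically the bob has no acceleration, so T cosθ = mg.
T = mg/cosθ = 2.17 × 9.81 / cos 48.7° = 21.29/0.6600 = 32.25 N.

32.3 N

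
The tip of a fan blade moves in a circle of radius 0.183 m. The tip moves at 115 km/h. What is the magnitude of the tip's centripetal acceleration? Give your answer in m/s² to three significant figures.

v = 115 km/h = 115/3.6 = 31.94 m/s.
a_c = v²/r = (31.94)²/0.183 = 1020/0.183 = 5576 m/s².

5580 m/s²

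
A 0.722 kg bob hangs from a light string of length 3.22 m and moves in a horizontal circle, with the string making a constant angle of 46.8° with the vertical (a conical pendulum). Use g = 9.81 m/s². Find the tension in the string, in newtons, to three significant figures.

10.3 N

Vertically the bob has no acceleration, so T cosθ = mg.
T = mg/cosθ = 0.722 × 9.81 / cos 46.8° = 7.083/0.6845 = 10.35 N.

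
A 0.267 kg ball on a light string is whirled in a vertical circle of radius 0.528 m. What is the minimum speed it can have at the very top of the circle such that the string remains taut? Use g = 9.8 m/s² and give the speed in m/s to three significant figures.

2.27 m/s

At the highest point the centre is directly below, so both the weight and T act inward: T + mg = mv²/r.
At minimum speed T → 0, so mg = mv_min²/r ⇒ v_min = √(g r) = √(9.8 × 0.528) = 2.275 m/s.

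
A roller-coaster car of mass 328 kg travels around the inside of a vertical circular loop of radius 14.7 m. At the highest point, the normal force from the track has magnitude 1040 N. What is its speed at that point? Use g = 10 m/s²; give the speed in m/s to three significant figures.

13.9 m/s

At the top, N + mg = mv²/r, so v = √(r(N/m + g)) = √(14.7 × (1040/328 + 10.0)) = √(14.7 × 13.17) = √193.6 = 13.91 m/s.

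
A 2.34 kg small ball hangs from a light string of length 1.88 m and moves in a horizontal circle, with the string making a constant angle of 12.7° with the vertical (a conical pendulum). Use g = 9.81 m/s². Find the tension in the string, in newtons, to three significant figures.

23.5 N

Vertically the bob has no acceleration, so T cosθ = mg.
T = mg/cosθ = 2.34 × 9.81 / cos 12.7° = 22.96/0.9755 = 23.53 N.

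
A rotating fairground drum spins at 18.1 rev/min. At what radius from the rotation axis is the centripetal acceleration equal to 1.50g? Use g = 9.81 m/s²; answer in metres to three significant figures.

ω = 18.1 rev/min × 2π/60 = 1.895 rad/s.
a_c = ω²r = 1.50g ⇒ r = 1.50 × 9.81 / (1.895)² = 14.72/3.593 = 4.096 m.

4.10 m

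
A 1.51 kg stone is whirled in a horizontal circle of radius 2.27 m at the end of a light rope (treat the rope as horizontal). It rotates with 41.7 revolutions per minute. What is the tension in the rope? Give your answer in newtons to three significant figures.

65.4 N

ω = 41.7 rev/min × 2π/60 = 4.367 rad/s, so v = ωr = 4.367 × 2.27 = 9.913 m/s.
The tension is the only horizontal force, so it supplies the full centripetal force: T = m v²/r = 1.51 × (9.913)²/2.27 = 1.51 × 98.26/2.27 = 65.36 N.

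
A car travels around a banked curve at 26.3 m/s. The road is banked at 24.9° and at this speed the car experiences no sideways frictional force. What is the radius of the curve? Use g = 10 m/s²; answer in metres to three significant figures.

Frictionless banking: tanθ = v²/(rg), so r = v²/(g tanθ).
r = (26.3)²/(10.0 × tan 24.9°) = 691.7/(10.0 × 0.4642) = 691.7/4.642 = 149.0 m.

149 m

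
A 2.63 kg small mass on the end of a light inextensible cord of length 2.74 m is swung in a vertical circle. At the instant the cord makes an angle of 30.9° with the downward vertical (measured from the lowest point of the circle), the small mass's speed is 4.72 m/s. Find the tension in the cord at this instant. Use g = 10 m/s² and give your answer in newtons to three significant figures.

44.0 N

Take the radial direction toward the centre of the circle as positive. The component of the weight along the string toward the centre is −mg cos φ (φ measured from the bottom), so Newton's second law along the string gives T − mg cos φ = m v²/r.
cos 30.9° = 0.8581, so T = m(v²/r + g cos φ) = 2.63 × ((4.72)²/2.74 + 10.0 × 0.8581) = 2.63 × (8.131 + (8.581)) = 2.63 × 16.71 = 43.95 N.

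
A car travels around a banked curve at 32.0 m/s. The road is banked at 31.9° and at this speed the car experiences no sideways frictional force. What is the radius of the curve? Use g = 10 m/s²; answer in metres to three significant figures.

165 m

Frictionless banking: tanθ = v²/(rg), so r = v²/(g tanθ).
r = (32.0)²/(10.0 × tan 31.9°) = 1024/(10.0 × 0.6224) = 1024/6.224 = 164.5 m.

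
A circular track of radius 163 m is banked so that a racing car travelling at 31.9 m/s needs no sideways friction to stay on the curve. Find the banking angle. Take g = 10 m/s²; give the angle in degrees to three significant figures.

32.0°

For a frictionless banked turn: horizontally N sinθ = mv²/r and vertically N cosθ = mg.
Dividing: tanθ = v²/(r g) = (31.9)²/(163 × 10.0) = 1018/1630 = 0.6243.
θ = arctan(0.6243) = 31.98°.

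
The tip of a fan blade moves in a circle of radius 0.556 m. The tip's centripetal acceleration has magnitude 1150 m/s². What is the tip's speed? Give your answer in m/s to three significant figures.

25.3 m/s

a_c = v²/r ⇒ v = √(a_c · r) = √(1150 × 0.556) = √639.4 = 25.29 m/s.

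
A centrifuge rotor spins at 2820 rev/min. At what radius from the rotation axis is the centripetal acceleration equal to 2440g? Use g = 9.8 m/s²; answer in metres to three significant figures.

0.274 m

ω = 2820 rev/min × 2π/60 = 295.3 rad/s.
a_c = ω²r = 2440g ⇒ r = 2440 × 9.8 / (295.3)² = 23910/87210 = 0.2742 m.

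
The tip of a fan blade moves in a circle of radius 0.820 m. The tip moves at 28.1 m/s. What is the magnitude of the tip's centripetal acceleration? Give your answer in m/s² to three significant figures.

963 m/s²

a_c = v²/r = (28.10)²/0.820 = 789.6/0.820 = 962.9 m/s².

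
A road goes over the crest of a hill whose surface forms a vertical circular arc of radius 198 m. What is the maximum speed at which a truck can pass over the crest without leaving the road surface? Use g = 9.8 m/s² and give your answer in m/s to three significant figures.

44.0 m/s

At the crest the centre of the circle is below the truck, so the net downward (centripetal) force is mg − N = mv²/r.
The truck leaves the road when N → 0, giving v_max = √(g r) = √(9.8 × 198) = 44.05 m/s.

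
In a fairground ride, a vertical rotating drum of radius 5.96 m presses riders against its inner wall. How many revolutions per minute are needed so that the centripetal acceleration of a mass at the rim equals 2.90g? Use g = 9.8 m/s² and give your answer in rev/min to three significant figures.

20.9 rev/min

Require ω²r = 2.90g, so ω = √(2.90 × 9.8/5.96) = 2.184 rad/s.
In rev/min: ω × 60/(2π) = 2.184 × 60/(2π) = 20.85 rev/min.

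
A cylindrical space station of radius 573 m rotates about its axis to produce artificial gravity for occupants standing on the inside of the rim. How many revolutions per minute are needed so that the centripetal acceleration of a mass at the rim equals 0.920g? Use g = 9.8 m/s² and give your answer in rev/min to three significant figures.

1.20 rev/min

Require ω²r = 0.920g, so ω = √(0.920 × 9.8/573) = 0.1254 rad/s.
In rev/min: ω × 60/(2π) = 0.1254 × 60/(2π) = 1.198 rev/min.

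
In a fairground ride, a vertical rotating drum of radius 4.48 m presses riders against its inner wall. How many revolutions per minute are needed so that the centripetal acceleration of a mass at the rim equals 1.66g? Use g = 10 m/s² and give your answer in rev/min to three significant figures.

Require ω²r = 1.66g, so ω = √(1.66 × 10.0/4.48) = 1.925 rad/s.
In rev/min: ω × 60/(2π) = 1.925 × 60/(2π) = 18.38 rev/min.

18.4 rev/min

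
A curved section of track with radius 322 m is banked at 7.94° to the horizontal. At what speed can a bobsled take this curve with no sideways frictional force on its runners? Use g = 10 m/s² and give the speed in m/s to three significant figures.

On a frictionless banked curve, N sinθ = mv²/r and N cosθ = mg, so tanθ = v²/(rg).
v = √(r g tanθ) = √(322 × 10.0 × tan 7.94°) = √(322 × 10.0 × 0.1395) = √449.1 = 21.19 m/s.

21.2 m/s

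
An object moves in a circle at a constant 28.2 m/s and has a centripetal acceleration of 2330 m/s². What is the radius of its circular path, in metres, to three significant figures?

0.341 m

a_c = v²/r ⇒ r = v²/a_c = (28.2)²/2330 = 795.2/2330 = 0.3413 m.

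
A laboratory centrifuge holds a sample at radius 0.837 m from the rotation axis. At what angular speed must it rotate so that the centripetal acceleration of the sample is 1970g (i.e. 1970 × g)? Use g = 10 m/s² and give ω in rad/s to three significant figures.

153 rad/s

Centripetal acceleration a_c = ω²r. Setting ω²r = 1970g:
ω = √(1970g / r) = √(1970 × 10.0 / 0.837) = √23540 = 153.4 rad/s.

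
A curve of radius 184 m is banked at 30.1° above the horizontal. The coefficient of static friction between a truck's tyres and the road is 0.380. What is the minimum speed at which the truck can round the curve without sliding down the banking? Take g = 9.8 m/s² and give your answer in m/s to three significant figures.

At the minimum speed, friction acts up the slope at its limiting value f = μN. Radially (horizontal, toward centre): N sinθ − μN cosθ = mv²/r. Vertically: N cosθ + μN sinθ = mg.
Dividing: v² = r g (sinθ − μcosθ)/(cosθ + μsinθ).
sinθ − μcosθ = 0.5015 − 0.380×0.8652 = 0.1728; cosθ + μsinθ = 0.8652 + 0.380×0.5015 = 1.056.
v² = 184 × 9.8 × 0.1728/1.056 = 295.1 m²/s², so v = 17.18 m/s.

17.2 m/s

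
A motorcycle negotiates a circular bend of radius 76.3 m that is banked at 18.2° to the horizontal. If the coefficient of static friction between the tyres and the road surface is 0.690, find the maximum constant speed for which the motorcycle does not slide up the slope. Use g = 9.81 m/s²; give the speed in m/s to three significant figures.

31.4 m/s

At the maximum speed, friction acts down the slope at its limiting value f = μN. Radially (horizontal, toward centre): N sinθ + μN cosθ = mv²/r. Vertically: N cosθ − μN sinθ = mg.
Dividing: v² = r g (sinθ + μcosθ)/(cosθ − μsinθ).
sinθ + μcosθ = 0.3123 + 0.690×0.9500 = 0.9678; cosθ − μsinθ = 0.9500 − 0.690×0.3123 = 0.7345.
v² = 76.3 × 9.81 × 0.9678/0.7345 = 986.3 m²/s², so v = 31.41 m/s.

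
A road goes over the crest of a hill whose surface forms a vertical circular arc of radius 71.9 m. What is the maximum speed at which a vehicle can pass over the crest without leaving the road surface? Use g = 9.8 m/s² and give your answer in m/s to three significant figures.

26.5 m/s

At the crest the centre of the circle is below the vehicle, so the net downward (centripetal) force is mg − N = mv²/r.
The vehicle leaves the road when N → 0, giving v_max = √(g r) = √(9.8 × 71.9) = 26.54 m/s.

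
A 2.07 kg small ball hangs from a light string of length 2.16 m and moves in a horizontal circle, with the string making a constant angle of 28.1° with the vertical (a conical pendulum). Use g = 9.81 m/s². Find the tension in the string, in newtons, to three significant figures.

Vertically the bob has no acceleration, so T cosθ = mg.
T = mg/cosθ = 2.07 × 9.81 / cos 28.1° = 20.31/0.8821 = 23.02 N.

23.0 N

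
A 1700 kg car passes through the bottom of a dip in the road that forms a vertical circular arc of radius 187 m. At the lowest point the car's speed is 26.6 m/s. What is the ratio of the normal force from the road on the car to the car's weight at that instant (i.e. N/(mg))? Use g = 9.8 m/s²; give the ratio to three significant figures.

1.39

At the bottom, N − mg = mv²/r, so N = m(v²/r + g) and N/(mg) = v²/(rg) + 1 = (26.6)²/(187 × 9.8) + 1 = 0.3861 + 1 = 1.386.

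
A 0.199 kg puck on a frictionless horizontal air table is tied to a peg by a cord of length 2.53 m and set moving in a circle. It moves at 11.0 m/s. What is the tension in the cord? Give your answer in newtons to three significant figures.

The tension is the only horizontal force, so it supplies the full centripetal force: T = m v²/r = 0.199 × (11.00)²/2.53 = 0.199 × 121.0/2.53 = 9.517 N.

9.52 N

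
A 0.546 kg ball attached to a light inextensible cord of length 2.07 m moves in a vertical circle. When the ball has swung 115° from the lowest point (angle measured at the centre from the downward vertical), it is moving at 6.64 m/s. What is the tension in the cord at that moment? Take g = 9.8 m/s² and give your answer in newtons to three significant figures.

9.37 N

Take the radial direction toward the centre of the circle as positive. The component of the weight along the string toward the centre is −mg cos φ (φ measured from the bottom), so Newton's second law along the string gives T − mg cos φ = m v²/r.
cos 115° = -0.4226, so T = m(v²/r + g cos φ) = 0.546 × ((6.64)²/2.07 + 9.8 × -0.4226) = 0.546 × (21.30 + (-4.142)) = 0.546 × 17.16 = 9.368 N.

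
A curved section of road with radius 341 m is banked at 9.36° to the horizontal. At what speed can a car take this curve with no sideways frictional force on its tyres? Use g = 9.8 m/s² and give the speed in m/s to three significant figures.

23.5 m/s

On a frictionless banked curve, N sinθ = mv²/r and N cosθ = mg, so tanθ = v²/(rg).
v = √(r g tanθ) = √(341 × 9.8 × tan 9.36°) = √(341 × 9.8 × 0.1648) = √550.8 = 23.47 m/s.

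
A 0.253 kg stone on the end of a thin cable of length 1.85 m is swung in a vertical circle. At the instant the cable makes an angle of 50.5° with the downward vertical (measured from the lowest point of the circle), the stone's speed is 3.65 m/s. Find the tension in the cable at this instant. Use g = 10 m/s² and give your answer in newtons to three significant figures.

3.43 N

Take the radial direction toward the centre of the circle as positive. The component of the weight along the string toward the centre is −mg cos φ (φ measured from the bottom), so Newton's second law along the string gives T − mg cos φ = m v²/r.
cos 50.5° = 0.6361, so T = m(v²/r + g cos φ) = 0.253 × ((3.65)²/1.85 + 10.0 × 0.6361) = 0.253 × (7.201 + (6.361)) = 0.253 × 13.56 = 3.431 N.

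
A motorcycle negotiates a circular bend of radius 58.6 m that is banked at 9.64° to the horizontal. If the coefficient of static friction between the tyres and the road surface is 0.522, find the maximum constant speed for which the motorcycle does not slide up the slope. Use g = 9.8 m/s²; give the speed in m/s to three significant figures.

At the maximum speed, friction acts down the slope at its limiting value f = μN. Radially (horizontal, toward centre): N sinθ + μN cosθ = mv²/r. Vertically: N cosθ − μN sinθ = mg.
Dividing: v² = r g (sinθ + μcosθ)/(cosθ − μsinθ).
sinθ + μcosθ = 0.1675 + 0.522×0.9859 = 0.6821; cosθ − μsinθ = 0.9859 − 0.522×0.1675 = 0.8985.
v² = 58.6 × 9.8 × 0.6821/0.8985 = 436.0 m²/s², so v = 20.88 m/s.

20.9 m/s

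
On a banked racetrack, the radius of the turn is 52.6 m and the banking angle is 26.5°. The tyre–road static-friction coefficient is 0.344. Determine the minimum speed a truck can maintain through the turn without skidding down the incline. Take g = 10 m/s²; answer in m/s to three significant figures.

At the minimum speed, friction acts up the slope at its limiting value f = μN. Radially (horizontal, toward centre): N sinθ − μN cosθ = mv²/r. Vertically: N cosθ + μN sinθ = mg.
Dividing: v² = r g (sinθ − μcosθ)/(cosθ + μsinθ).
sinθ − μcosθ = 0.4462 − 0.344×0.8949 = 0.1383; cosθ + μsinθ = 0.8949 + 0.344×0.4462 = 1.048.
v² = 52.6 × 10.0 × 0.1383/1.048 = 69.41 m²/s², so v = 8.331 m/s.

8.33 m/s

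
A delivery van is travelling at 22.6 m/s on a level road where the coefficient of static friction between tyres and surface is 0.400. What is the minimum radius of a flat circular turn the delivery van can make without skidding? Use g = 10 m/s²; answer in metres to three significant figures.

128 m

At the limit, μ_s m g = m v²/r, so r_min = v²/(μ_s g) = (22.6)²/(0.400 × 10.0) = 510.8/4.000 = 127.7 m.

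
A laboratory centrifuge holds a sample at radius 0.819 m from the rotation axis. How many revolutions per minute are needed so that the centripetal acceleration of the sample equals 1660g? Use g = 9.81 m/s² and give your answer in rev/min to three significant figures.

1350 rev/min

Require ω²r = 1660g, so ω = √(1660 × 9.81/0.819) = 141.0 rad/s.
In rev/min: ω × 60/(2π) = 141.0 × 60/(2π) = 1347 rev/min.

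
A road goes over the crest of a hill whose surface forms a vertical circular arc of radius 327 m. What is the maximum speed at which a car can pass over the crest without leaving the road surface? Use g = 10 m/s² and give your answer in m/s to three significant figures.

At the crest the centre of the circle is below the car, so the net downward (centripetal) force is mg − N = mv²/r.
The car leaves the road when N → 0, giving v_max = √(g r) = √(10.0 × 327) = 57.18 m/s.

57.2 m/s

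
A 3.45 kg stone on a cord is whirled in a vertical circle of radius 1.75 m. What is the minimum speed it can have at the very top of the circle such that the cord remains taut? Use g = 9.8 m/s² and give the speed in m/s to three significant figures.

4.14 m/s

At the highest point the centre is directly below, so both the weight and T act inward: T + mg = mv²/r.
At minimum speed T → 0, so mg = mv_min²/r ⇒ v_min = √(g r) = √(9.8 × 1.75) = 4.141 m/s.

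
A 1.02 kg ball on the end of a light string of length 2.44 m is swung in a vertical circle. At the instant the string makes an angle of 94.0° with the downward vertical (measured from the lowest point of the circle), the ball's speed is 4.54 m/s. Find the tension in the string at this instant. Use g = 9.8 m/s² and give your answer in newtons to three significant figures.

7.92 N

Take the radial direction toward the centre of the circle as positive. The component of the weight along the string toward the centre is −mg cos φ (φ measured from the bottom), so Newton's second law along the string gives T − mg cos φ = m v²/r.
cos 94.0° = -0.06976, so T = m(v²/r + g cos φ) = 1.02 × ((4.54)²/2.44 + 9.8 × -0.06976) = 1.02 × (8.447 + (-0.6836)) = 1.02 × 7.764 = 7.919 N.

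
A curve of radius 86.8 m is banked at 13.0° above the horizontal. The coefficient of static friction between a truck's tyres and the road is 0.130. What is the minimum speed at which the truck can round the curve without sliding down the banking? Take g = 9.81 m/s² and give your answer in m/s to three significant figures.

At the minimum speed, friction acts up the slope at its limiting value f = μN. Radially (horizontal, toward centre): N sinθ − μN cosθ = mv²/r. Vertically: N cosθ + μN sinθ = mg.
Dividing: v² = r g (sinθ − μcosθ)/(cosθ + μsinθ).
sinθ − μcosθ = 0.2250 − 0.130×0.9744 = 0.09828; cosθ + μsinθ = 0.9744 + 0.130×0.2250 = 1.004.
v² = 86.8 × 9.81 × 0.09828/1.004 = 83.39 m²/s², so v = 9.132 m/s.

9.13 m/s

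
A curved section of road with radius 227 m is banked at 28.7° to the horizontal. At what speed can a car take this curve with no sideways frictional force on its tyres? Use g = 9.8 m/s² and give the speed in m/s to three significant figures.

On a frictionless banked curve, N sinθ = mv²/r and N cosθ = mg, so tanθ = v²/(rg).
v = √(r g tanθ) = √(227 × 9.8 × tan 28.7°) = √(227 × 9.8 × 0.5475) = √1218 = 34.90 m/s.

34.9 m/s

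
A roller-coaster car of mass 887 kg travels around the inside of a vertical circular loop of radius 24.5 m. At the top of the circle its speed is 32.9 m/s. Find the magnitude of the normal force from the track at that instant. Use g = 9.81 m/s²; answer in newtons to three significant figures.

30500 N

At the top, both N and the weight mg point inward (toward the centre), so N + mg = mv²/r.
N = m(v²/r − g) = 887 × ((32.9)²/24.5 − 9.81) = 887 × (44.18 − 9.81) = 887 × 34.37 = 30490 N.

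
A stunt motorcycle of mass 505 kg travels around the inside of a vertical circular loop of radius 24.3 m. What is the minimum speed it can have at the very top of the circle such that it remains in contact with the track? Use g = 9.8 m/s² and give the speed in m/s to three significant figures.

At the top, both weight mg and N point toward the centre: N + mg = mv²/r.
At minimum speed N → 0, so mg = mv_min²/r ⇒ v_min = √(g r) = √(9.8 × 24.3) = 15.43 m/s.

15.4 m/s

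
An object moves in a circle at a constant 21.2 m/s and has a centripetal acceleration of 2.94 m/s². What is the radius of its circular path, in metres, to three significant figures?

a_c = v²/r ⇒ r = v²/a_c = (21.2)²/2.94 = 449.4/2.94 = 152.9 m.

153 m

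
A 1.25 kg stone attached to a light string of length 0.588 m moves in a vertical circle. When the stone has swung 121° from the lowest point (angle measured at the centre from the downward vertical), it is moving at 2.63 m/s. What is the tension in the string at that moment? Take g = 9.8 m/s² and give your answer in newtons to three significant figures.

Take the radial direction toward the centre of the circle as positive. The component of the weight along the string toward the centre is −mg cos φ (φ measured from the bottom), so Newton's second law along the string gives T − mg cos φ = m v²/r.
cos 121° = -0.5150, so T = m(v²/r + g cos φ) = 1.25 × ((2.63)²/0.588 + 9.8 × -0.5150) = 1.25 × (11.76 + (-5.047)) = 1.25 × 6.716 = 8.395 N.

8.40 N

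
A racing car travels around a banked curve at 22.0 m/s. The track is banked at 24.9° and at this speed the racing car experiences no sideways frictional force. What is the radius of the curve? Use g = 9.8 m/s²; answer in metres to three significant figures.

Frictionless banking: tanθ = v²/(rg), so r = v²/(g tanθ).
r = (22.0)²/(9.8 × tan 24.9°) = 484.0/(9.8 × 0.4642) = 484.0/4.549 = 106.4 m.

106 m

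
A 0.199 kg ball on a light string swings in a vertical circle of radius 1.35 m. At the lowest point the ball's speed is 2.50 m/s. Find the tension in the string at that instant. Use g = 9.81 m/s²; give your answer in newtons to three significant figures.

At the lowest point, T points up (toward the centre) and the weight mg points down (away from the centre), so the net inward force is T − mg = mv²/r.
T = m(v²/r + g) = 0.199 × ((2.50)²/1.35 + 9.81) = 0.199 × (4.630 + 9.81) = 0.199 × 14.44 = 2.873 N.

2.87 N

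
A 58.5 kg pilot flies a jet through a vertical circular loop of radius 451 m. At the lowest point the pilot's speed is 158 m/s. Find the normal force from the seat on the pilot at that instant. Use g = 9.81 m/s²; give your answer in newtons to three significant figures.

3810 N

At the lowest point, N points up (toward the centre) and the weight mg points down (away from the centre), so the net inward force is N − mg = mv²/r.
N = m(v²/r + g) = 58.5 × ((158)²/451 + 9.81) = 58.5 × (55.35 + 9.81) = 58.5 × 65.16 = 3812 N.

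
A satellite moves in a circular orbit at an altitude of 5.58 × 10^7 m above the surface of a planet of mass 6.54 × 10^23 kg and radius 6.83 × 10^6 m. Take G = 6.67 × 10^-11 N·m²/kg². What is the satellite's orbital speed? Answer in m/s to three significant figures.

Orbital radius r = R + h = 6.83 × 10^6 + 5.58 × 10^7 = 6.263 × 10^7 m.
Gravity supplies the centripetal force: G M m / r² = m v² / r, so v = √(GM/r).
v = √(6.67 × 10^-11 × 6.54 × 10^23 / 6.263 × 10^7) = √(696500) = 834.6 m/s.

835 m/s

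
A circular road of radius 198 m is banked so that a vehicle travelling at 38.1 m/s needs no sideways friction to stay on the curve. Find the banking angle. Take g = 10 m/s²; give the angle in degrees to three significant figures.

With no friction, the horizontal component of the normal force provides the centripetal force: N sinθ = mv²/r, while N cosθ = mg vertically.
Dividing: tanθ = v²/(r g) = (38.1)²/(198 × 10.0) = 1452/1980 = 0.7331.
θ = arctan(0.7331) = 36.25°.

36.2°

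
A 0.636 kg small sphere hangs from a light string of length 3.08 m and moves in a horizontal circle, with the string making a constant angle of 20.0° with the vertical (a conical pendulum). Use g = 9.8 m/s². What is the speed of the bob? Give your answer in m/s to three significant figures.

1.94 m/s

The radius of the circle is r = L sinθ = 3.08 × sin 20.0° = 1.053 m.
Horizontally T sinθ = mv²/r and vertically T cosθ = mg, so tanθ = v²/(rg).
v = √(r g tanθ) = √(1.053 × 9.8 × 0.3640) = √3.757 = 1.938 m/s.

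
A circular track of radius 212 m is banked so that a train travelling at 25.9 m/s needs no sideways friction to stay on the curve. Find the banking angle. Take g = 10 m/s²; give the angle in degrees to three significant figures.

With no friction, the horizontal component of the normal force provides the centripetal force: N sinθ = mv²/r, while N cosθ = mg vertically.
Dividing: tanθ = v²/(r g) = (25.9)²/(212 × 10.0) = 670.8/2120 = 0.3164.
θ = arctan(0.3164) = 17.56°.

17.6°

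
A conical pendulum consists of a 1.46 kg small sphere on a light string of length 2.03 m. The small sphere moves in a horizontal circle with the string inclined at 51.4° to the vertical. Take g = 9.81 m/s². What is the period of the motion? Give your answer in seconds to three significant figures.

r = L sinθ = 1.586 m. From T sinθ = mω²r and T cosθ = mg: tanθ = ω²r/g, so ω² = g tanθ / r = g/(L cosθ).
ω = √(g/(L cosθ)) = √(9.81/(2.03 × 0.6239)) = √7.746 = 2.783 rad/s.
Period = 2π/ω = 2.258 s.

2.26 s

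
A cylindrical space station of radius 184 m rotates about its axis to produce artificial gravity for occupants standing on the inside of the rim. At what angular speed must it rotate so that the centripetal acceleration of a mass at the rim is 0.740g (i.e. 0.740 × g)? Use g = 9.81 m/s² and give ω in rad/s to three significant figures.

Centripetal acceleration a_c = ω²r. Setting ω²r = 0.740g:
ω = √(0.740g / r) = √(0.740 × 9.81 / 184) = √0.03945 = 0.1986 rad/s.

0.199 rad/s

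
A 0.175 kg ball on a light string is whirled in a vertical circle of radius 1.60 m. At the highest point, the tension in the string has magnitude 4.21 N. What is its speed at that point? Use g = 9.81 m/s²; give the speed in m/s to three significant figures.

At the top, T + mg = mv²/r, so v = √(r(T/m + g)) = √(1.60 × (4.21/0.175 + 9.81)) = √(1.60 × 33.87) = √54.19 = 7.361 m/s.

7.36 m/s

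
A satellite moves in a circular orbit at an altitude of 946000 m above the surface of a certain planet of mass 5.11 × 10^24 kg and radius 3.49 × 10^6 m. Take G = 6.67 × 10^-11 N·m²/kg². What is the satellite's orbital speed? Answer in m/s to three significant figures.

Orbital radius r = R + h = 3.49 × 10^6 + 946000 = 4.436 × 10^6 m.
Gravity supplies the centripetal force: G M m / r² = m v² / r, so v = √(GM/r).
v = √(6.67 × 10^-11 × 5.11 × 10^24 / 4.436 × 10^6) = √(7.683 × 10^7) = 8766 m/s.

8770 m/s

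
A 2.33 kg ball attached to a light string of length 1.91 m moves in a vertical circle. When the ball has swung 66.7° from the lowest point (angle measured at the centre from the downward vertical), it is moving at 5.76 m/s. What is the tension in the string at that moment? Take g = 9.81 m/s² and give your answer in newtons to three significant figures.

Take the radial direction toward the centre of the circle as positive. The component of the weight along the string toward the centre is −mg cos φ (φ measured from the bottom), so Newton's second law along the string gives T − mg cos φ = m v²/r.
cos 66.7° = 0.3955, so T = m(v²/r + g cos φ) = 2.33 × ((5.76)²/1.91 + 9.81 × 0.3955) = 2.33 × (17.37 + (3.880)) = 2.33 × 21.25 = 49.51 N.

49.5 N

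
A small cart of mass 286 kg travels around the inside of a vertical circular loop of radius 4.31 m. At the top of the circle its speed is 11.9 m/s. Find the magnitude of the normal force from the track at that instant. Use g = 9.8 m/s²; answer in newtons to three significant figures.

At the top, both N and the weight mg point inward (toward the centre), so N + mg = mv²/r.
N = m(v²/r − g) = 286 × ((11.9)²/4.31 − 9.8) = 286 × (32.86 − 9.8) = 286 × 23.06 = 6594 N.

6590 N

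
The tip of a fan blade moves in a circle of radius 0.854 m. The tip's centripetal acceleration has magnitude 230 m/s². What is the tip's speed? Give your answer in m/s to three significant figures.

14.0 m/s

a_c = v²/r ⇒ v = √(a_c · r) = √(230 × 0.854) = √196.4 = 14.01 m/s.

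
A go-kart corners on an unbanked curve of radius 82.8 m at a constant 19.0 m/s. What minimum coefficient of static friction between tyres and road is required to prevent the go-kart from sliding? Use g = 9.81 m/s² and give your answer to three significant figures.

Friction provides the centripetal force: μ_s m g = m v²/r, so μ_s = v²/(g r) = (19.00)²/(9.81 × 82.8) = 361.0/812.3 = 0.4444.

0.444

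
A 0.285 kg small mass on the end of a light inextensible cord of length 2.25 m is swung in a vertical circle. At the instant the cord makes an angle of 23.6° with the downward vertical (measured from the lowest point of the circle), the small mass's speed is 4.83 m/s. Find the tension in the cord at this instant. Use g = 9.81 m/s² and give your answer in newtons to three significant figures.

5.52 N

Take the radial direction toward the centre of the circle as positive. The component of the weight along the string toward the centre is −mg cos φ (φ measured from the bottom), so Newton's second law along the string gives T − mg cos φ = m v²/r.
cos 23.6° = 0.9164, so T = m(v²/r + g cos φ) = 0.285 × ((4.83)²/2.25 + 9.81 × 0.9164) = 0.285 × (10.37 + (8.990)) = 0.285 × 19.36 = 5.517 N.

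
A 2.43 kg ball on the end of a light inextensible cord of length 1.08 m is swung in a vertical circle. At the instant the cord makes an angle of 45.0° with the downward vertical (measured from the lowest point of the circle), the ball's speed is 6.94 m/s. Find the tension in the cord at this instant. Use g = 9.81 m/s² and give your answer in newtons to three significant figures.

125 N

Take the radial direction toward the centre of the circle as positive. The component of the weight along the string toward the centre is −mg cos φ (φ measured from the bottom), so Newton's second law along the string gives T − mg cos φ = m v²/r.
cos 45.0° = 0.7071, so T = m(v²/r + g cos φ) = 2.43 × ((6.94)²/1.08 + 9.81 × 0.7071) = 2.43 × (44.60 + (6.937)) = 2.43 × 51.53 = 125.2 N.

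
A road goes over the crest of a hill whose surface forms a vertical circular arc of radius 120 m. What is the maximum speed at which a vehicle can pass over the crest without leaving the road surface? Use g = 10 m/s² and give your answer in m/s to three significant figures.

34.6 m/s

At the crest the centre of the circle is below the vehicle, so the net downward (centripetal) force is mg − N = mv²/r.
The vehicle leaves the road when N → 0, giving v_max = √(g r) = √(10.0 × 120) = 34.64 m/s.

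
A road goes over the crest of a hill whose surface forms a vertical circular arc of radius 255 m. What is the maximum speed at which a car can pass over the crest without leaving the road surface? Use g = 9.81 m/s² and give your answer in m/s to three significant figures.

At the crest the centre of the circle is below the car, so the net downward (centripetal) force is mg − N = mv²/r.
The car leaves the road when N → 0, giving v_max = √(g r) = √(9.81 × 255) = 50.02 m/s.

50.0 m/s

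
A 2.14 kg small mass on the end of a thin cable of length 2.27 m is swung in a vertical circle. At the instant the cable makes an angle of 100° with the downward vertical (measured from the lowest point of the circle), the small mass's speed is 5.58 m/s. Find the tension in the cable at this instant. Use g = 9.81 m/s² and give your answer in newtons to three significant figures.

25.7 N

Take the radial direction toward the centre of the circle as positive. The component of the weight along the string toward the centre is −mg cos φ (φ measured from the bottom), so Newton's second law along the string gives T − mg cos φ = m v²/r.
cos 100° = -0.1736, so T = m(v²/r + g cos φ) = 2.14 × ((5.58)²/2.27 + 9.81 × -0.1736) = 2.14 × (13.72 + (-1.703)) = 2.14 × 12.01 = 25.71 N.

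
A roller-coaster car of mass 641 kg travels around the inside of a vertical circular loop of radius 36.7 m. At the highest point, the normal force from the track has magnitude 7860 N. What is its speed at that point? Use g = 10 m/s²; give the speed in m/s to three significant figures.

At the top, N + mg = mv²/r, so v = √(r(N/m + g)) = √(36.7 × (7860/641 + 10.0)) = √(36.7 × 22.26) = √817.0 = 28.58 m/s.

28.6 m/s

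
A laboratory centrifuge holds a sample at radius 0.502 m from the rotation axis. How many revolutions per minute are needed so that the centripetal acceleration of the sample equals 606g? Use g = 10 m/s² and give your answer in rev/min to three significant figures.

Require ω²r = 606g, so ω = √(606 × 10.0/0.502) = 109.9 rad/s.
In rev/min: ω × 60/(2π) = 109.9 × 60/(2π) = 1049 rev/min.

1050 rev/min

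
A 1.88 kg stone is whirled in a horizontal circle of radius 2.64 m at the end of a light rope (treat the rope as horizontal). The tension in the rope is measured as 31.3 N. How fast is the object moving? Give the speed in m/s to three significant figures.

T = m v²/r ⇒ v = √(T r / m) = √(31.3 × 2.64 / 1.88) = √43.95 = 6.630 m/s.

6.63 m/s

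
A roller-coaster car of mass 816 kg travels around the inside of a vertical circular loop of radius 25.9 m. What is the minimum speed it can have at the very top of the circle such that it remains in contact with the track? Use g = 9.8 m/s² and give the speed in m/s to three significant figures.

15.9 m/s

At the top, both weight mg and N point toward the centre: N + mg = mv²/r.
At minimum speed N → 0, so mg = mv_min²/r ⇒ v_min = √(g r) = √(9.8 × 25.9) = 15.93 m/s.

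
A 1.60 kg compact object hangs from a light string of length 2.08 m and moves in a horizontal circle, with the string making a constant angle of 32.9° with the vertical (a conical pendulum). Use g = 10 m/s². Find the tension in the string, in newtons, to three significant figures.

19.1 N

Vertically the bob has no acceleration, so T cosθ = mg.
T = mg/cosθ = 1.60 × 10.0 / cos 32.9° = 16.00/0.8396 = 19.06 N.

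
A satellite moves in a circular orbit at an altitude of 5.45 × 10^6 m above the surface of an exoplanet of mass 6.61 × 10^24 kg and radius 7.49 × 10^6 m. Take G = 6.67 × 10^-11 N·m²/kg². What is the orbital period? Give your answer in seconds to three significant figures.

r = R + h = 7.49 × 10^6 + 5.45 × 10^6 = 1.294 × 10^7 m. Gravity provides the centripetal force: G M m / r² = m v² / r ⇒ v = √(GM/r) = 5837 m/s.
T = 2πr/v = 2π × 1.294 × 10^7 / 5837 = 13930 s.

13900 s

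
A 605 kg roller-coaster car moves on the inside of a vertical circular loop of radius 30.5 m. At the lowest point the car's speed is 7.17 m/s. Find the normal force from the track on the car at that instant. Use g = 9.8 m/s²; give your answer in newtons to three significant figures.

6950 N

At the lowest point, N points up (toward the centre) and the weight mg points down (away from the centre), so the net inward force is N − mg = mv²/r.
N = m(v²/r + g) = 605 × ((7.17)²/30.5 + 9.8) = 605 × (1.686 + 9.8) = 605 × 11.49 = 6949 N.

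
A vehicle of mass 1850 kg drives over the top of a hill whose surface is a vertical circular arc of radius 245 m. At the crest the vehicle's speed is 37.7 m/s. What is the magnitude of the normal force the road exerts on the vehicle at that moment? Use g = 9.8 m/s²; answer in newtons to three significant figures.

7400 N

At the crest the centripetal acceleration points downward (toward the centre of the arc), so mg − N = mv²/r.
N = m(g − v²/r) = 1850 × (9.8 − (37.7)²/245) = 1850 × (9.8 − 5.801) = 1850 × 3.999 = 7398 N.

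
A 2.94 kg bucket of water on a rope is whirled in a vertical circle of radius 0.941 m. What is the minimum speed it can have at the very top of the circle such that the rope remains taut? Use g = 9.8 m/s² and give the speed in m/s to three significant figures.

At the top, both weight mg and T point toward the centre: T + mg = mv²/r.
At minimum speed T → 0, so mg = mv_min²/r ⇒ v_min = √(g r) = √(9.8 × 0.941) = 3.037 m/s.

3.04 m/s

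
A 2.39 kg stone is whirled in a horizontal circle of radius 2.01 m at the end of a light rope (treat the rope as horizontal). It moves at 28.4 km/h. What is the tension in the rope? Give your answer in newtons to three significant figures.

74.0 N

v = 28.4 km/h = 28.4/3.6 = 7.889 m/s.
The tension is the only horizontal force, so it supplies the full centripetal force: T = m v²/r = 2.39 × (7.889)²/2.01 = 2.39 × 62.23/2.01 = 74.00 N.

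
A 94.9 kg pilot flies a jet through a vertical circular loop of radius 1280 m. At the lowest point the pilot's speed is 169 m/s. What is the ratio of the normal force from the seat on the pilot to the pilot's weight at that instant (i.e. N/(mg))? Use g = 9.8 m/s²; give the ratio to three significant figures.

At the bottom, N − mg = mv²/r, so N = m(v²/r + g) and N/(mg) = v²/(rg) + 1 = (169)²/(1280 × 9.8) + 1 = 2.277 + 1 = 3.277.

3.28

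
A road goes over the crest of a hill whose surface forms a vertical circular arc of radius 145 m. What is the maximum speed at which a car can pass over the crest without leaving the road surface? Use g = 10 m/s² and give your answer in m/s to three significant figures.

At the crest the centre of the circle is below the car, so the net downward (centripetal) force is mg − N = mv²/r.
The car leaves the road when N → 0, giving v_max = √(g r) = √(10.0 × 145) = 38.08 m/s.

38.1 m/s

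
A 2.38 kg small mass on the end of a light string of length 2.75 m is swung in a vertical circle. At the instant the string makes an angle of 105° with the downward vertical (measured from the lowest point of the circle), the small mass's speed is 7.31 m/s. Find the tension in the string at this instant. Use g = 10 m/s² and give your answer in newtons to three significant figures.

40.1 N

Take the radial direction toward the centre of the circle as positive. The component of the weight along the string toward the centre is −mg cos φ (φ measured from the bottom), so Newton's second law along the string gives T − mg cos φ = m v²/r.
cos 105° = -0.2588, so T = m(v²/r + g cos φ) = 2.38 × ((7.31)²/2.75 + 10.0 × -0.2588) = 2.38 × (19.43 + (-2.588)) = 2.38 × 16.84 = 40.09 N.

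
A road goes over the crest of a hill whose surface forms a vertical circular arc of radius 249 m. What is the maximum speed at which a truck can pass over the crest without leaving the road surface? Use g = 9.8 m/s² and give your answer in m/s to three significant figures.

At the crest the centre of the circle is below the truck, so the net downward (centripetal) force is mg − N = mv²/r.
The truck leaves the road when N → 0, giving v_max = √(g r) = √(9.8 × 249) = 49.40 m/s.

49.4 m/s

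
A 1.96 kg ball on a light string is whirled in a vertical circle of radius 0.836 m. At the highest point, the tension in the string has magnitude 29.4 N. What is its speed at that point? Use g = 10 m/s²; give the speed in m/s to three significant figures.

At the top, T + mg = mv²/r, so v = √(r(T/m + g)) = √(0.836 × (29.4/1.96 + 10.0)) = √(0.836 × 25.00) = √20.90 = 4.572 m/s.

4.57 m/s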